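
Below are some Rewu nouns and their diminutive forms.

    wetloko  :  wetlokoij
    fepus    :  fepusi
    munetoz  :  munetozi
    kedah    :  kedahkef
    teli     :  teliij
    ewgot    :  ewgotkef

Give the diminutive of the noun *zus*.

The pattern is sibilance of the final sound: -i when the stem ends in a sibilant (*fepus*, *munetoz*); -kef when the stem ends in a non-sibilant consonant (*kedah*, *ewgot*); -ij when the stem ends in a vowel (*wetloko*, *teli*).
*zus*: final sound = /s/, a sibilant → -i → *zusi*.

zusi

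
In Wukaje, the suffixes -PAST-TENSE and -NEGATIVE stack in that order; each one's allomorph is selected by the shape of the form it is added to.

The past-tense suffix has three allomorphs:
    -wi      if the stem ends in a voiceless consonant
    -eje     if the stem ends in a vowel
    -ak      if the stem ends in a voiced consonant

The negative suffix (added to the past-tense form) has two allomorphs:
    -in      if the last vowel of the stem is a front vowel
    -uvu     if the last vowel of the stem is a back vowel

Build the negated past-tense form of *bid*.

bidakuvu

*bid*: final sound = /d/, a voiced consonant → -ak → *bidak*.
The past-tense form *bidak* — last vowel /a/ (a back vowel) → -uvu → *bidakuvu*.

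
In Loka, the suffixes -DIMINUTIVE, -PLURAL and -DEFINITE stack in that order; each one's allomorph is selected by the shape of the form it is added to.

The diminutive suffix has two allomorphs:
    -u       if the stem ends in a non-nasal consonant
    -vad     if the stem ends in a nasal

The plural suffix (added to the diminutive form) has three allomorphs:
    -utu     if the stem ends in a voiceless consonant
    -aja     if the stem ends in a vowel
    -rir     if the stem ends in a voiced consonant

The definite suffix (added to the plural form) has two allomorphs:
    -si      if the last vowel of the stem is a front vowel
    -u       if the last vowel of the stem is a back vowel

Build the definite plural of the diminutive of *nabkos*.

nabkosuajau

*nabkos* — final consonant /s/ (non-nasal) → -u → *nabkosu*.
Since the final sound of the diminutive form *nabkosu* is /u/ (a vowel), it takes -aja, giving *nabkosuaja*.
Since the last vowel of the plural form *nabkosuaja* is /a/ (a back vowel), it takes -u, giving *nabkosuajau*.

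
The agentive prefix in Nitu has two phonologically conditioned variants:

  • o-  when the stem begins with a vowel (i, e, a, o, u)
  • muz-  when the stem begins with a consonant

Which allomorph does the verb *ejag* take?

o-

The first sound of *ejag* is /e/, which is a vowel, so the prefix is o-.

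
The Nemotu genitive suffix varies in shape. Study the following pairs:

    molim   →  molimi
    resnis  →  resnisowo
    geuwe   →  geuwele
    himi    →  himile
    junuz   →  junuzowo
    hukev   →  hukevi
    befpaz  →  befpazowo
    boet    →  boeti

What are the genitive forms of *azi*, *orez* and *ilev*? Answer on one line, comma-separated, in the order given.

Looking at the final sound of each stem: -owo when the stem ends in a sibilant (*resnis*, *junuz*, *befpaz*); -i when the stem ends in a non-sibilant consonant (*molim*, *hukev*, *boet*); -le when the stem ends in a vowel (*geuwe*, *himi*).
*azi* — final sound /i/ (a vowel) → -le → *azile*.
*orez*: final sound = /z/, a sibilant → -owo → *orezowo*.
*ilev* — final sound /v/ (a non-sibilant consonant) → -i → *ilevi*.

azile, orezowo, ilevi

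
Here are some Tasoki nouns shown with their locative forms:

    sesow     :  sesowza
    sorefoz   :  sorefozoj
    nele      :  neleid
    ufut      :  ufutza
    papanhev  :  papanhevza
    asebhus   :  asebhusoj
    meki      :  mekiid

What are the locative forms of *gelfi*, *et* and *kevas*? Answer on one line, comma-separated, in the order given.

The alternation tracks the final sound of the stem — -oj when the stem ends in a sibilant (*sorefoz*, *asebhus*); -za when the stem ends in a non-sibilant consonant (*sesow*, *ufut*, *papanhev*); -id when the stem ends in a vowel (*nele*, *meki*).
*gelfi*: final sound = /i/, a vowel → -id → *gelfiid*.
The final sound of *et* is /t/, which is a non-sibilant consonant, so the suffix is -za, giving *etza*.
The final sound of *kevas* is /s/, which is a sibilant, so the suffix is -oj, giving *kevasoj*.

gelfiid, etza, kevasoj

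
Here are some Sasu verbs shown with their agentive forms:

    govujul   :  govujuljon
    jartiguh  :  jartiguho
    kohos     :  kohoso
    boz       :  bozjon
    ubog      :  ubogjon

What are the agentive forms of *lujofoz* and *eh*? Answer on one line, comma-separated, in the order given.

Looking at the final consonant of each stem: -o when the stem ends in a voiceless consonant (*jartiguh*, *kohos*); -jon when the stem ends in a voiced consonant (*govujul*, *boz*, *ubog*).
The final consonant of *lujofoz* is /z/, which is voiced, so the suffix is -jon, giving *lujofozjon*.
Since the final consonant of *eh* is /h/ (voiceless), it takes -o, giving *eho*.

lujofozjon, eho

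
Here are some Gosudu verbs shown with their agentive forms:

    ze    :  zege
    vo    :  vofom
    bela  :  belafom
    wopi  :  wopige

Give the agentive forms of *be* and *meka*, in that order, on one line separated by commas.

bege, mekafom

The pattern is front/back vowel harmony: -ge when the last vowel of the stem is a front vowel (*ze*, *wopi*); -fom when the last vowel of the stem is a back vowel (*vo*, *bela*).
Since the last vowel of *be* is /e/ (a front vowel), it takes -ge, giving *bege*.
The last vowel of *meka* is /a/, which is a back vowel, so the suffix is -fom, giving *mekafom*.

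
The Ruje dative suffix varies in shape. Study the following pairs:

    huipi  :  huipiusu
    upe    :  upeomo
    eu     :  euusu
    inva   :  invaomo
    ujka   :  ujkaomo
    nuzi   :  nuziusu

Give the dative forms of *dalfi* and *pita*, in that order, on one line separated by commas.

Looking at the last vowel of each stem: -usu when the last vowel of the stem is a high vowel (*huipi*, *eu*, *nuzi*); -omo when the last vowel of the stem is a non-high vowel (*upe*, *inva*, *ujka*).
The last vowel of *dalfi* is /i/, which is a high vowel, so the suffix is -usu, giving *dalfiusu*.
The last vowel of *pita* is /a/, which is a non-high vowel, so the suffix is -omo, giving *pitaomo*.

dalfiusu, pitaomo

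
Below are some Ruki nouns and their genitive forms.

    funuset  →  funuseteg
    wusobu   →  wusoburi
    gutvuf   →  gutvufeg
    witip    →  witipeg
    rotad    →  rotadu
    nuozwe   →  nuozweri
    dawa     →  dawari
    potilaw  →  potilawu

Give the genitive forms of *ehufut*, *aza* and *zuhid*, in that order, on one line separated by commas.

Looking at the final sound of each stem: -eg when the stem ends in a voiceless consonant (*funuset*, *gutvuf*, *witip*); -u when the stem ends in a voiced consonant (*rotad*, *potilaw*); -ri when the stem ends in a vowel (*wusobu*, *nuozwe*, *dawa*).
Since the final sound of *ehufut* is /t/ (a voiceless consonant), it takes -eg, giving *ehufuteg*.
Since the final sound of *aza* is /a/ (a vowel), it takes -ri, giving *azari*.
Since the final sound of *zuhid* is /d/ (a voiced consonant), it takes -u, giving *zuhidu*.

ehufuteg, azari, zuhidu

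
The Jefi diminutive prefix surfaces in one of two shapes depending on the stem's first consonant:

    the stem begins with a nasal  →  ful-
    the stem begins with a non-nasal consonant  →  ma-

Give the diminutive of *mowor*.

fulmowor

The first consonant of *mowor* is /m/, which is a nasal, so the prefix is ful-, giving *fulmowor*.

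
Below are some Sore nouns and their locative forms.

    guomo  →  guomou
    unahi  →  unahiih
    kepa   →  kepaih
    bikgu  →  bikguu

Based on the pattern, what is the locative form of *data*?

dataih

Looking at the last vowel of each stem: -u when the last vowel of the stem is a rounded vowel (*guomo*, *bikgu*); -ih when the last vowel of the stem is an unrounded vowel (*unahi*, *kepa*).
*data* — last vowel /a/ (an unrounded vowel) → -ih → *dataih*.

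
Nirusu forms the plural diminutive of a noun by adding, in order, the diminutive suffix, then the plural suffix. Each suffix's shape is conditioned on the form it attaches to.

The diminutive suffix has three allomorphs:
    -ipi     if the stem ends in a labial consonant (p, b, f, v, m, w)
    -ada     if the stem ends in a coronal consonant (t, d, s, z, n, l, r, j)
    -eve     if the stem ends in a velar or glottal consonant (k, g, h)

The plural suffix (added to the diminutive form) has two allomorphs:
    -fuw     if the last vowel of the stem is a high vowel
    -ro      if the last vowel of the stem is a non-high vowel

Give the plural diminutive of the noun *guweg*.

guwegevero

*guweg*: final consonant = /g/, velar/glottal → -eve → *guwegeve*.
The diminutive form *guwegeve* — last vowel /e/ (a non-high vowel) → -ro → *guwegevero*.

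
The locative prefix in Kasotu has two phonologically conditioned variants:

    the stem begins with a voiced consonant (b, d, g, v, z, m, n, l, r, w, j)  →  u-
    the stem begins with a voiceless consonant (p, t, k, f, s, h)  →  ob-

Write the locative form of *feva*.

obfeva

Since the first consonant of *feva* is /f/ (voiceless), it takes ob-, giving *obfeva*.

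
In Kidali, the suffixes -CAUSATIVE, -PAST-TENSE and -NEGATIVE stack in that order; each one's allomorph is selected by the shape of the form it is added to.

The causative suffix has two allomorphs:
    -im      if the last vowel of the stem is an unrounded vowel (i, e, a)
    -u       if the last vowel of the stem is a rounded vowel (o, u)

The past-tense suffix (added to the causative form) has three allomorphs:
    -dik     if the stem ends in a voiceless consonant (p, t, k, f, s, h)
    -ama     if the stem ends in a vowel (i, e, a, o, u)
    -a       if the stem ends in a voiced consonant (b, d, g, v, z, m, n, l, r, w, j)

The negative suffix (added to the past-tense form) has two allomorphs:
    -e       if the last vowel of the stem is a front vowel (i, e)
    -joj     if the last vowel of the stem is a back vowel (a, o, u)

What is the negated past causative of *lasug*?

*lasug* — last vowel /u/ (a rounded vowel) → -u → *lasugu*.
The final sound of the causative form *lasugu* is /u/, which is a vowel, so the past-tense suffix is -ama, giving *lasuguama*.
Since the last vowel of the past-tense form *lasuguama* is /a/ (a back vowel), it takes -joj, giving *lasuguamajoj*.

lasuguamajoj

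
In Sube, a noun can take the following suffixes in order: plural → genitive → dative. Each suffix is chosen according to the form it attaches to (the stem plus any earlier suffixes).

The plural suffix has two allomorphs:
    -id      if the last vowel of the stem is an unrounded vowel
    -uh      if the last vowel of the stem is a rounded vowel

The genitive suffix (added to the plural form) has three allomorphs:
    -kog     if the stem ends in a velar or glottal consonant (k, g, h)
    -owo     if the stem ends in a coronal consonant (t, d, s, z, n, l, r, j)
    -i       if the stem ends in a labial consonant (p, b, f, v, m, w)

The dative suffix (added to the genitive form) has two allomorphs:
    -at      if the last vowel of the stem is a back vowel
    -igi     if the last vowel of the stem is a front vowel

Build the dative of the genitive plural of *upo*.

upouhkogat

The last vowel of *upo* is /o/, which is a rounded vowel, so the plural suffix is -uh, giving *upouh*.
Since the final consonant of the plural form *upouh* is /h/ (velar/glottal), it takes -kog, giving *upouhkog*.
The last vowel of the genitive form *upouhkog* is /o/, which is a back vowel, so the dative suffix is -at, giving *upouhkogat*.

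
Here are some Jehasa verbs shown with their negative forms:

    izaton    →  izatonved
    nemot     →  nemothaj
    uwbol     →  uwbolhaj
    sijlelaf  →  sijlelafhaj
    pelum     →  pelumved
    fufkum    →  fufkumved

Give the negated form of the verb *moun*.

mounved

The pattern is nasality of the final consonant: -ved when the stem ends in a nasal (*izaton*, *pelum*, *fufkum*); -haj when the stem ends in a non-nasal consonant (*nemot*, *uwbol*, *sijlelaf*).
Since the final consonant of *moun* is /n/ (a nasal), it takes -ved, giving *mounved*.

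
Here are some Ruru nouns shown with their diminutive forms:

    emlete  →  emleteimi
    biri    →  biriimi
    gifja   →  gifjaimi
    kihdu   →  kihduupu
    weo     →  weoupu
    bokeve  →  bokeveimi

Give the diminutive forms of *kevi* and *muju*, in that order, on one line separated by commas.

keviimi, mujuupu

Looking at the last vowel of each stem: -upu when the last vowel of the stem is a rounded vowel (*kihdu*, *weo*); -imi when the last vowel of the stem is an unrounded vowel (*emlete*, *biri*, *gifja*, *bokeve*).
The last vowel of *kevi* is /i/, which is an unrounded vowel, so the suffix is -imi, giving *keviimi*.
Since the last vowel of *muju* is /u/ (a rounded vowel), it takes -upu, giving *mujuupu*.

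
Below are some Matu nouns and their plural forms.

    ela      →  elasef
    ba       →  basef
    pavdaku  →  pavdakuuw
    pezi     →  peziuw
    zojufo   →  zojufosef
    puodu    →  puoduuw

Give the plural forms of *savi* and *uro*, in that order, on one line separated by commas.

saviuw, urosef

Looking at the last vowel of each stem: -uw when the last vowel of the stem is a high vowel (*pavdaku*, *pezi*, *puodu*); -sef when the last vowel of the stem is a non-high vowel (*ela*, *ba*, *zojufo*).
*savi* — last vowel /i/ (a high vowel) → -uw → *saviuw*.
*uro*: last vowel = /o/, a non-high vowel → -sef → *urosef*.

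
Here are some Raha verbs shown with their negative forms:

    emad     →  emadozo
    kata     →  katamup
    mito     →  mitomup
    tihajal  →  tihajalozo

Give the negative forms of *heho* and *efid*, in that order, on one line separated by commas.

Looking at the final sound of each stem: -ozo when the stem ends in a consonant (*emad*, *tihajal*); -mup when the stem ends in a vowel (*kata*, *mito*).
The final sound of *heho* is /o/, which is a vowel, so the suffix is -mup, giving *hehomup*.
The final sound of *efid* is /d/, which is a consonant, so the suffix is -ozo, giving *efidozo*.

hehomup, efidozo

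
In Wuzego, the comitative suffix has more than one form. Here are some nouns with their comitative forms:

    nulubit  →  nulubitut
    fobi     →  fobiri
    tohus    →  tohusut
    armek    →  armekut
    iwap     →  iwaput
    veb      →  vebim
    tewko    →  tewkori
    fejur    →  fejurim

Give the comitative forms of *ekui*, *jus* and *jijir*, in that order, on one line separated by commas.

The suffix is conditioned by the final sound: -ut when the stem ends in a voiceless consonant (*nulubit*, *tohus*, *armek*, *iwap*); -im when the stem ends in a voiced consonant (*veb*, *fejur*); -ri when the stem ends in a vowel (*fobi*, *tewko*).
Since the final sound of *ekui* is /i/ (a vowel), it takes -ri, giving *ekuiri*.
*jus*: final sound = /s/, a voiceless consonant → -ut → *jusut*.
*jijir* — final sound /r/ (a voiced consonant) → -im → *jijirim*.

ekuiri, jusut, jijirim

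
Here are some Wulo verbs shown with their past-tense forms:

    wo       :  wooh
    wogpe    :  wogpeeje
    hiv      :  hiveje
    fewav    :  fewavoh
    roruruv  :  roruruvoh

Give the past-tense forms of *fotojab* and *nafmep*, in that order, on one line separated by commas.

fotojaboh, nafmepeje

The alternation tracks the last vowel of the stem — -eje when the last vowel of the stem is a front vowel (*wogpe*, *hiv*); -oh when the last vowel of the stem is a back vowel (*wo*, *fewav*, *roruruv*).
Since the last vowel of *fotojab* is /a/ (a back vowel), it takes -oh, giving *fotojaboh*.
*nafmep* — last vowel /e/ (a front vowel) → -eje → *nafmepeje*.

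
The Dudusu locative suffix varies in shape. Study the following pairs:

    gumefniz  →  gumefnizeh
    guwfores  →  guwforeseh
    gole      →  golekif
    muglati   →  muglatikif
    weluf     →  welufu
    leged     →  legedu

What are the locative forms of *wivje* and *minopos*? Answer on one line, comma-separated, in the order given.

wivjekif, minoposeh

Looking at the final sound of each stem: -eh when the stem ends in a sibilant (*gumefniz*, *guwfores*); -u when the stem ends in a non-sibilant consonant (*weluf*, *leged*); -kif when the stem ends in a vowel (*gole*, *muglati*).
*wivje*: final sound = /e/, a vowel → -kif → *wivjekif*.
*minopos* — final sound /s/ (a sibilant) → -eh → *minoposeh*.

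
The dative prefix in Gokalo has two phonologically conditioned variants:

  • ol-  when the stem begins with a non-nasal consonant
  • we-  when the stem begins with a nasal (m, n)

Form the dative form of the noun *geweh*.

olgeweh

Since the first consonant of *geweh* is /g/ (non-nasal), it takes ol-, giving *olgeweh*.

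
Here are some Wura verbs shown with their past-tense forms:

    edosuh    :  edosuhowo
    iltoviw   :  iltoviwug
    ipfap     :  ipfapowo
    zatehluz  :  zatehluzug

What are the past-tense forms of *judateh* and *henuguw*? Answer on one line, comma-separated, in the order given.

judatehowo, henuguwug

Looking at the final consonant of each stem: -owo when the stem ends in a voiceless consonant (*edosuh*, *ipfap*); -ug when the stem ends in a voiced consonant (*iltoviw*, *zatehluz*).
Since the final consonant of *judateh* is /h/ (voiceless), it takes -owo, giving *judatehowo*.
*henuguw* — final consonant /w/ (voiced) → -ug → *henuguwug*.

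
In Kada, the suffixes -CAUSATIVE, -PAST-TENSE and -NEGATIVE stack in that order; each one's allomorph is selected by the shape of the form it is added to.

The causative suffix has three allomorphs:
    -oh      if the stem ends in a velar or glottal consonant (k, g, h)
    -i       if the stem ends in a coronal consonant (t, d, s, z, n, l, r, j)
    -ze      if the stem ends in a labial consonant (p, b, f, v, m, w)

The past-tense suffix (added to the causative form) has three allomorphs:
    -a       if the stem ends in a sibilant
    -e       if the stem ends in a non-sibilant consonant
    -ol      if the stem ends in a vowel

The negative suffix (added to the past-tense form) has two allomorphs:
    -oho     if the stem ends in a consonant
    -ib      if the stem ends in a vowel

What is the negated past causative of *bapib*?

bapibzeoloho

*bapib* — final consonant /b/ (labial) → -ze → *bapibze*.
Since the final sound of the causative form *bapibze* is /e/ (a vowel), it takes -ol, giving *bapibzeol*.
The past-tense form *bapibzeol* — final sound /l/ (a consonant) → -oho → *bapibzeoloho*.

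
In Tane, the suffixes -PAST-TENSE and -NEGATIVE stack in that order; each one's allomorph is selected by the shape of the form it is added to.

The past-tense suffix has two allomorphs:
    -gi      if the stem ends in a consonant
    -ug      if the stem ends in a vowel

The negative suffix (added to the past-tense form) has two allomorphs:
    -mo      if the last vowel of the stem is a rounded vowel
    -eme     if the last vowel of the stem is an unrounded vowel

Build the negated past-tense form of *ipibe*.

*ipibe* — final sound /e/ (a vowel) → -ug → *ipibeug*.
The past-tense form *ipibeug*: last vowel = /u/, a rounded vowel → -mo → *ipibeugmo*.

ipibeugmo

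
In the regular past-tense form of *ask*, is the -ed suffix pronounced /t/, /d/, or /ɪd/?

The stem *ask* ends in a voiceless consonant other than /t/.
The -ed suffix is realized as /ɪd/ after /t, d/; as /t/ after other voiceless consonants; and as /d/ after other voiced sounds.
So -ed on *ask* is pronounced /t/.

/t/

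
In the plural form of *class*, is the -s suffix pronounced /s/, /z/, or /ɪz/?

The stem *class* ends in a sibilant (/s, z, ʃ, ʒ, tʃ, dʒ/).
The plural suffix surfaces as /ɪz/ after sibilants, /s/ after other voiceless consonants, and /z/ after other voiced sounds.
So the plural -s on *class* is pronounced /ɪz/.

/ɪz/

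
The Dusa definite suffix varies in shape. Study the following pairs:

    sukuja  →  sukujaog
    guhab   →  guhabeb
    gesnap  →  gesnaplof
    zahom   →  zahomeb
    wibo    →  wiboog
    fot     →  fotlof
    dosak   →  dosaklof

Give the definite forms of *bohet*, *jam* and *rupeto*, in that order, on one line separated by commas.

The pattern is voicing of the final sound: -lof when the stem ends in a voiceless consonant (*gesnap*, *fot*, *dosak*); -eb when the stem ends in a voiced consonant (*guhab*, *zahom*); -og when the stem ends in a vowel (*sukuja*, *wibo*).
*bohet* — final sound /t/ (a voiceless consonant) → -lof → *bohetlof*.
*jam* — final sound /m/ (a voiced consonant) → -eb → *jameb*.
*rupeto*: final sound = /o/, a vowel → -og → *rupetoog*.

bohetlof, jameb, rupetoog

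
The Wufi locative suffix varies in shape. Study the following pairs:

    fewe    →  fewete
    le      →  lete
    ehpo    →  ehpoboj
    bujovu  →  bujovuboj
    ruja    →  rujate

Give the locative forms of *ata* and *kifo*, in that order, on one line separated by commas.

atate, kifoboj

Looking at the last vowel of each stem: -boj when the last vowel of the stem is a rounded vowel (*ehpo*, *bujovu*); -te when the last vowel of the stem is an unrounded vowel (*fewe*, *le*, *ruja*).
The last vowel of *ata* is /a/, which is an unrounded vowel, so the suffix is -te, giving *atate*.
The last vowel of *kifo* is /o/, which is a rounded vowel, so the suffix is -boj, giving *kifoboj*.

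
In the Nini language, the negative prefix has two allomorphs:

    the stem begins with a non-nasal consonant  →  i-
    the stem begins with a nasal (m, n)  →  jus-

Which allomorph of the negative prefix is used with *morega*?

jus-

*morega*: first consonant = /m/, a nasal → jus-.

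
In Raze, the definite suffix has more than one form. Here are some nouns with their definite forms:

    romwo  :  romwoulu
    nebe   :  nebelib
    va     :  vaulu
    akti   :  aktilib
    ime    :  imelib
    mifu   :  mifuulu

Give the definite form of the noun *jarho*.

Looking at the last vowel of each stem: -lib when the last vowel of the stem is a front vowel (*nebe*, *akti*, *ime*); -ulu when the last vowel of the stem is a back vowel (*romwo*, *va*, *mifu*).
The last vowel of *jarho* is /o/, which is a back vowel, so the suffix is -ulu, giving *jarhoulu*.

jarhoulu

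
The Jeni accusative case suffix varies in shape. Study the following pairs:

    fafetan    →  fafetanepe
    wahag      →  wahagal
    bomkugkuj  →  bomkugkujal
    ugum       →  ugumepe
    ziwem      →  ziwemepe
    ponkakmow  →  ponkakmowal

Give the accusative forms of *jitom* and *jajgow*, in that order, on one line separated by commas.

Looking at the final consonant of each stem: -epe when the stem ends in a nasal (*fafetan*, *ugum*, *ziwem*); -al when the stem ends in a non-nasal consonant (*wahag*, *bomkugkuj*, *ponkakmow*).
Since the final consonant of *jitom* is /m/ (a nasal), it takes -epe, giving *jitomepe*.
The final consonant of *jajgow* is /w/, which is non-nasal, so the suffix is -al, giving *jajgowal*.

jitomepe, jajgowal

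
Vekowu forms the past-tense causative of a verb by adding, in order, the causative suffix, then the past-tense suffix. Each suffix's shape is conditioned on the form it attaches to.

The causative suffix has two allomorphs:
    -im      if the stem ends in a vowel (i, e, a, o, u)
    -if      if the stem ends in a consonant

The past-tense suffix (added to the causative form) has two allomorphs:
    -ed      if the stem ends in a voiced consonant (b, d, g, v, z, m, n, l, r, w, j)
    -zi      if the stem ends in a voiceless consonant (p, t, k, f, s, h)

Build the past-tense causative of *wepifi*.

wepifiimed

Since the final sound of *wepifi* is /i/ (a vowel), it takes -im, giving *wepifiim*.
The causative form *wepifiim*: final consonant = /m/, voiced → -ed → *wepifiimed*.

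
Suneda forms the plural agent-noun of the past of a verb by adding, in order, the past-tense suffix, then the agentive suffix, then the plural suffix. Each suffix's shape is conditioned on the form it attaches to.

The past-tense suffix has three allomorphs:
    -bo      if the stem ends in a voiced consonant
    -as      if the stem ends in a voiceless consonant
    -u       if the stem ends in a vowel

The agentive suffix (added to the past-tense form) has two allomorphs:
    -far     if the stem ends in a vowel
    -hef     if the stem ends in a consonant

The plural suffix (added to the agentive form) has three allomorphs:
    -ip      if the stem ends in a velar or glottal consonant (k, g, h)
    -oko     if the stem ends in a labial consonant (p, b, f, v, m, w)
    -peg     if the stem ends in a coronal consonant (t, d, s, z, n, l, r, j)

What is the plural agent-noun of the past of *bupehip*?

The final sound of *bupehip* is /p/, which is a voiceless consonant, so the past-tense suffix is -as, giving *bupehipas*.
The final sound of the past-tense form *bupehipas* is /s/, which is a consonant, so the agentive suffix is -hef, giving *bupehipashef*.
The final consonant of the agentive form *bupehipashef* is /f/, which is labial, so the plural suffix is -oko, giving *bupehipashefoko*.

bupehipashefoko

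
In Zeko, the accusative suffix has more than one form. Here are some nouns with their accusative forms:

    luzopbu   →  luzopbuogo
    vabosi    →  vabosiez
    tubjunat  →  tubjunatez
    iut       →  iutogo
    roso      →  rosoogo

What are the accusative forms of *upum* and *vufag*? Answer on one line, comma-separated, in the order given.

The pattern is rounding harmony: -ogo when the last vowel of the stem is a rounded vowel (*luzopbu*, *iut*, *roso*); -ez when the last vowel of the stem is an unrounded vowel (*vabosi*, *tubjunat*).
The last vowel of *upum* is /u/, which is a rounded vowel, so the suffix is -ogo, giving *upumogo*.
Since the last vowel of *vufag* is /a/ (an unrounded vowel), it takes -ez, giving *vufagez*.

upumogo, vufagez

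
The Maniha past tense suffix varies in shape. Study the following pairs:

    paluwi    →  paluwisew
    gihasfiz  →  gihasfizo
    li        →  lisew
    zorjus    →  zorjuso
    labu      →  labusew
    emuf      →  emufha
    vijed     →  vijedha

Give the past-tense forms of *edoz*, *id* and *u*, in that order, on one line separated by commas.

The pattern is sibilance of the final sound: -o when the stem ends in a sibilant (*gihasfiz*, *zorjus*); -ha when the stem ends in a non-sibilant consonant (*emuf*, *vijed*); -sew when the stem ends in a vowel (*paluwi*, *li*, *labu*).
*edoz*: final sound = /z/, a sibilant → -o → *edozo*.
Since the final sound of *id* is /d/ (a non-sibilant consonant), it takes -ha, giving *idha*.
The final sound of *u* is /u/, which is a vowel, so the suffix is -sew, giving *usew*.

edozo, idha, usew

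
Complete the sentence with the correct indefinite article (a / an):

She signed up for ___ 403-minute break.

The indefinite article is chosen by the initial *sound* of the following word, not its spelling.
The number *403* is spoken "four hundred …", beginning with /fɔr/ — a consonant sound.
So the article is *a*: She signed up for a 403-minute break.

a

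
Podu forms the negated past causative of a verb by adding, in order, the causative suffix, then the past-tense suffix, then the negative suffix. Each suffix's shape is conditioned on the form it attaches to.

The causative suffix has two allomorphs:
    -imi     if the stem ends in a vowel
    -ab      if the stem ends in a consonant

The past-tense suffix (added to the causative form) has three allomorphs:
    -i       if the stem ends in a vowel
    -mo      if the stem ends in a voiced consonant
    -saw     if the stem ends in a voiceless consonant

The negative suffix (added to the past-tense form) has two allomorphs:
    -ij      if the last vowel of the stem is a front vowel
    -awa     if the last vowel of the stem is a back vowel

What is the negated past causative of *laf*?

Since the final sound of *laf* is /f/ (a consonant), it takes -ab, giving *lafab*.
The causative form *lafab*: final sound = /b/, a voiced consonant → -mo → *lafabmo*.
Since the last vowel of the past-tense form *lafabmo* is /o/ (a back vowel), it takes -awa, giving *lafabmoawa*.

lafabmoawa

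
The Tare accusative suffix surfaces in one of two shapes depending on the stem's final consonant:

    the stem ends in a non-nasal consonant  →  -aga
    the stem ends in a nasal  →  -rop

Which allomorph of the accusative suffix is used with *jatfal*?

-aga

The final consonant of *jatfal* is /l/, which is non-nasal, so the suffix is -aga.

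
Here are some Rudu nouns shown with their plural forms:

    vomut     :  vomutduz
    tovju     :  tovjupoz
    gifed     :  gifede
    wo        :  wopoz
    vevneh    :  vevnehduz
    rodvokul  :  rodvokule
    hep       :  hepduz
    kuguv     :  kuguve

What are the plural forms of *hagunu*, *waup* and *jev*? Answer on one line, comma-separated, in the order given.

Looking at the final sound of each stem: -duz when the stem ends in a voiceless consonant (*vomut*, *vevneh*, *hep*); -e when the stem ends in a voiced consonant (*gifed*, *rodvokul*, *kuguv*); -poz when the stem ends in a vowel (*tovju*, *wo*).
Since the final sound of *hagunu* is /u/ (a vowel), it takes -poz, giving *hagunupoz*.
*waup* — final sound /p/ (a voiceless consonant) → -duz → *waupduz*.
*jev*: final sound = /v/, a voiced consonant → -e → *jeve*.

hagunupoz, waupduz, jeve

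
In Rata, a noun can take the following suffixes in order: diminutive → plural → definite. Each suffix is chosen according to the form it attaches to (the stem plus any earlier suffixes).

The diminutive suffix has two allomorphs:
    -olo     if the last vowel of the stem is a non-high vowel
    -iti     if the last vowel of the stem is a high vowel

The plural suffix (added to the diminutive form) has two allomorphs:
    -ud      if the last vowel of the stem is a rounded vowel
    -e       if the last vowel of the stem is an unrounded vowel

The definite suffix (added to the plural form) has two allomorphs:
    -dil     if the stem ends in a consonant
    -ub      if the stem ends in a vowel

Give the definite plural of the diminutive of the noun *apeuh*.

*apeuh*: last vowel = /u/, a high vowel → -iti → *apeuhiti*.
The last vowel of the diminutive form *apeuhiti* is /i/, which is an unrounded vowel, so the plural suffix is -e, giving *apeuhitie*.
The plural form *apeuhitie*: final sound = /e/, a vowel → -ub → *apeuhitieub*.

apeuhitieub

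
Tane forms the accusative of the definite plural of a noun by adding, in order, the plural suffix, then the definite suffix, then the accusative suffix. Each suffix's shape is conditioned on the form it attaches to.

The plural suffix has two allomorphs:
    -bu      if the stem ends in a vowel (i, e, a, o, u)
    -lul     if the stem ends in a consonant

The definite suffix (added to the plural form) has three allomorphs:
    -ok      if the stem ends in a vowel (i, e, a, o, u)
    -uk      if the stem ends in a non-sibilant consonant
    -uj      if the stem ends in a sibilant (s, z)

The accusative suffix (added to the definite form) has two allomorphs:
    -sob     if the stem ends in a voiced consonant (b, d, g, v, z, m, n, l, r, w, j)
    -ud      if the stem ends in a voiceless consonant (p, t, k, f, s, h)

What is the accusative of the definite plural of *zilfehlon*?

zilfehlonlulukud

Since the final sound of *zilfehlon* is /n/ (a consonant), it takes -lul, giving *zilfehlonlul*.
Since the final sound of the plural form *zilfehlonlul* is /l/ (a non-sibilant consonant), it takes -uk, giving *zilfehlonluluk*.
The final consonant of the definite form *zilfehlonluluk* is /k/, which is voiceless, so the accusative suffix is -ud, giving *zilfehlonlulukud*.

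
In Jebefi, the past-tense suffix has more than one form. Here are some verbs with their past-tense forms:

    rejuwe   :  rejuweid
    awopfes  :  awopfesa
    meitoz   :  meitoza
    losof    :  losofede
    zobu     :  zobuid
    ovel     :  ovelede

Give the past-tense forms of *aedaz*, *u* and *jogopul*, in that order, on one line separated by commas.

The suffix is conditioned by the final sound: -a when the stem ends in a sibilant (*awopfes*, *meitoz*); -ede when the stem ends in a non-sibilant consonant (*losof*, *ovel*); -id when the stem ends in a vowel (*rejuwe*, *zobu*).
*aedaz*: final sound = /z/, a sibilant → -a → *aedaza*.
Since the final sound of *u* is /u/ (a vowel), it takes -id, giving *uid*.
Since the final sound of *jogopul* is /l/ (a non-sibilant consonant), it takes -ede, giving *jogopulede*.

aedaza, uid, jogopulede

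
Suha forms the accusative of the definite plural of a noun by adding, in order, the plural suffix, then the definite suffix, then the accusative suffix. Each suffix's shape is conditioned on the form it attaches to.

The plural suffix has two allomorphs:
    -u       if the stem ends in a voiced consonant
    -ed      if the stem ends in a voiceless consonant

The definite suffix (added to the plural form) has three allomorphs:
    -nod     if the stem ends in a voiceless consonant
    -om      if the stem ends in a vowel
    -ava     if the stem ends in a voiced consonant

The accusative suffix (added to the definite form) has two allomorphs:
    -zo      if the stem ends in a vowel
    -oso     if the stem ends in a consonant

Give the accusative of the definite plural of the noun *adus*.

adusedavazo

The final consonant of *adus* is /s/, which is voiceless, so the plural suffix is -ed, giving *adused*.
Since the final sound of the plural form *adused* is /d/ (a voiced consonant), it takes -ava, giving *adusedava*.
The definite form *adusedava*: final sound = /a/, a vowel → -zo → *adusedavazo*.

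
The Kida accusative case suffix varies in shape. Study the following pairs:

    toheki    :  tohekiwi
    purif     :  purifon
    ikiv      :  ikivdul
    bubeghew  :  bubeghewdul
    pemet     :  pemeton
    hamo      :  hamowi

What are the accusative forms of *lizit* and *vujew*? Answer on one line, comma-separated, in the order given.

liziton, vujewdul

Looking at the final sound of each stem: -on when the stem ends in a voiceless consonant (*purif*, *pemet*); -dul when the stem ends in a voiced consonant (*ikiv*, *bubeghew*); -wi when the stem ends in a vowel (*toheki*, *hamo*).
Since the final sound of *lizit* is /t/ (a voiceless consonant), it takes -on, giving *liziton*.
Since the final sound of *vujew* is /w/ (a voiced consonant), it takes -dul, giving *vujewdul*.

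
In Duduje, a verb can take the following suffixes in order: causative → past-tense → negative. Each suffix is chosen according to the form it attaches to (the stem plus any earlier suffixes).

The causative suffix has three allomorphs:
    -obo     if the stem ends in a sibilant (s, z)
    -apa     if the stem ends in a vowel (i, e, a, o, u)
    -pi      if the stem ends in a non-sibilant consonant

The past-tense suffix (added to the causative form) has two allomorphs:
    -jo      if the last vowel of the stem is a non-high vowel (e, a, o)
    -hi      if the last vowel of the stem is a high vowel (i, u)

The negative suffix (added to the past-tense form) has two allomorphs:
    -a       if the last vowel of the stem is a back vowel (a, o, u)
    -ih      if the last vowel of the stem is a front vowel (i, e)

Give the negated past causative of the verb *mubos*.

*mubos* — final sound /s/ (a sibilant) → -obo → *mubosobo*.
The last vowel of the causative form *mubosobo* is /o/, which is a non-high vowel, so the past-tense suffix is -jo, giving *mubosobojo*.
The past-tense form *mubosobojo*: last vowel = /o/, a back vowel → -a → *mubosobojoa*.

mubosobojoa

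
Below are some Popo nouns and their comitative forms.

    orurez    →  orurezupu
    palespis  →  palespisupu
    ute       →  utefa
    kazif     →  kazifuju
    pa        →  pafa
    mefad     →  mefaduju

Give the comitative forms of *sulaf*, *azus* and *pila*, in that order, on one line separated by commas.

sulafuju, azusupu, pilafa

Looking at the final sound of each stem: -upu when the stem ends in a sibilant (*orurez*, *palespis*); -uju when the stem ends in a non-sibilant consonant (*kazif*, *mefad*); -fa when the stem ends in a vowel (*ute*, *pa*).
*sulaf* — final sound /f/ (a non-sibilant consonant) → -uju → *sulafuju*.
The final sound of *azus* is /s/, which is a sibilant, so the suffix is -upu, giving *azusupu*.
The final sound of *pila* is /a/, which is a vowel, so the suffix is -fa, giving *pilafa*.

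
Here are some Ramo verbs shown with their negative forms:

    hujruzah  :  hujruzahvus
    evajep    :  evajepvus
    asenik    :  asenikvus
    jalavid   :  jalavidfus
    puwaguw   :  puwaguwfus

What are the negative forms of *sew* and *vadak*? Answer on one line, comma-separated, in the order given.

The alternation tracks the final consonant of the stem — -vus when the stem ends in a voiceless consonant (*hujruzah*, *evajep*, *asenik*); -fus when the stem ends in a voiced consonant (*jalavid*, *puwaguw*).
The final consonant of *sew* is /w/, which is voiced, so the suffix is -fus, giving *sewfus*.
Since the final consonant of *vadak* is /k/ (voiceless), it takes -vus, giving *vadakvus*.

sewfus, vadakvus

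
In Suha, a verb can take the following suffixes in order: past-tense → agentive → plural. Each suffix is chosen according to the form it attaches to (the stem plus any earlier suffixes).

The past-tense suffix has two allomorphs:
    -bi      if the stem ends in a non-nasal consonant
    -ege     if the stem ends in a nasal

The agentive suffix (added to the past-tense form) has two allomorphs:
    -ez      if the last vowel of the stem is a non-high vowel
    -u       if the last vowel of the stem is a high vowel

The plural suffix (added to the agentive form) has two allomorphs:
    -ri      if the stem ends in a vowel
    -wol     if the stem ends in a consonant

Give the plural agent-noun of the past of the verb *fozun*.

fozunegeezwol

*fozun*: final consonant = /n/, a nasal → -ege → *fozunege*.
The last vowel of the past-tense form *fozunege* is /e/, which is a non-high vowel, so the agentive suffix is -ez, giving *fozunegeez*.
Since the final sound of the agentive form *fozunegeez* is /z/ (a consonant), it takes -wol, giving *fozunegeezwol*.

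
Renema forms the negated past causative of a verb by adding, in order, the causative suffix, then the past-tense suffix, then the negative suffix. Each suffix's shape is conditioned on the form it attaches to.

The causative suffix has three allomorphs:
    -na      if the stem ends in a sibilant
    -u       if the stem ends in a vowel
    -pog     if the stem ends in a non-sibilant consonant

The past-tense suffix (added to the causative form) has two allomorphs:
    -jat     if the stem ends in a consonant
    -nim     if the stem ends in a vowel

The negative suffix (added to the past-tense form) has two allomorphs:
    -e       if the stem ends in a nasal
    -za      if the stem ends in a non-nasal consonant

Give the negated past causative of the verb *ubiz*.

The final sound of *ubiz* is /z/, which is a sibilant, so the causative suffix is -na, giving *ubizna*.
Since the final sound of the causative form *ubizna* is /a/ (a vowel), it takes -nim, giving *ubiznanim*.
Since the final consonant of the past-tense form *ubiznanim* is /m/ (a nasal), it takes -e, giving *ubiznanime*.

ubiznanime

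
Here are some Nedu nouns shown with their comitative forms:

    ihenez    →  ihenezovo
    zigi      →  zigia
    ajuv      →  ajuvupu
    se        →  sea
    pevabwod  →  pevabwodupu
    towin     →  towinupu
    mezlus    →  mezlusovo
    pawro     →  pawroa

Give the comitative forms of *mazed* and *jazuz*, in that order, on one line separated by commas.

mazedupu, jazuzovo

Looking at the final sound of each stem: -ovo when the stem ends in a sibilant (*ihenez*, *mezlus*); -upu when the stem ends in a non-sibilant consonant (*ajuv*, *pevabwod*, *towin*); -a when the stem ends in a vowel (*zigi*, *se*, *pawro*).
*mazed* — final sound /d/ (a non-sibilant consonant) → -upu → *mazedupu*.
The final sound of *jazuz* is /z/, which is a sibilant, so the suffix is -ovo, giving *jazuzovo*.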